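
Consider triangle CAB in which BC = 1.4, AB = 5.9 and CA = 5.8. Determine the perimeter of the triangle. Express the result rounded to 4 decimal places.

perimeter ≈ 13.1000

Perimeter = 5.9 + 1.4 + 5.8 = 13.1.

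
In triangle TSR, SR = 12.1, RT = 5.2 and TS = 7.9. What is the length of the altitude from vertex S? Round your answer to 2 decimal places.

h_S ≈ 5.69

Semiperimeter s = (12.1 + 5.2 + 7.9)/2 = 12.6.
Heron's formula: area = √(12.6·0.5·7.4·4.7) ≈ 14.802.
The altitude from S has length 2·area/RT ≈ 5.6933.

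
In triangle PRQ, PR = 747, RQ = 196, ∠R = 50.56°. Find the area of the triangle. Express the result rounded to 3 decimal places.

area ≈ 56536.281

Area = ½·PR·RQ·sin R ≈ 56536.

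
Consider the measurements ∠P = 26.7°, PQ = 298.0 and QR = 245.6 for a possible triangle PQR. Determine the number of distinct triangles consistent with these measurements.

PQ·sin P = 298.0·sin(26.7°) ≈ 133.9.
Since PQ sin P < QR < PQ (133.9 < 245.6 < 298.0), two triangles exist.

2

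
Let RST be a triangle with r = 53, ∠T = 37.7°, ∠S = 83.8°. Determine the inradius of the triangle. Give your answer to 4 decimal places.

13.1071

The third angle is ∠R = 180° − ∠S − ∠T = 58.50°.
Law of sines: s = r·sin S/sin R ≈ 61.796.
Law of sines: t = r·sin T/sin R ≈ 38.012.
Area = ½·r·s·sin T ≈ 1001.4.
Semiperimeter p = (53+61.796+38.012)/2 = 76.404.
Inradius = area/p = 1001.4/76.404 ≈ 13.107.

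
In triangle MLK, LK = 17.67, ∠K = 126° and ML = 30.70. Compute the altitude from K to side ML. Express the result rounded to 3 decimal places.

h_K ≈ 7.815

Law of sines: sin M = LK·sin K/ML ≈ 0.46565.
Since ML ≥ LK, only the acute value applies: ∠M ≈ 27.75°.
Then ∠L = 180° − ∠K − ∠M ≈ 26.25°.
Law of sines gives KM = ML·sin L/sin K ≈ 16.782.
Area = ½·ML·LK·sin L ≈ 119.96.
The altitude from K has length 2·area/ML ≈ 7.8147.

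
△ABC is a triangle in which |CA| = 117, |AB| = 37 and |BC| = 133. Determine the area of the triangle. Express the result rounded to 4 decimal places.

Semiperimeter s = (133 + 117 + 37)/2 = 143.5.
Heron's formula: area = √(143.5·10.5·26.5·106.5) ≈ 2062.1.

area ≈ 2062.1409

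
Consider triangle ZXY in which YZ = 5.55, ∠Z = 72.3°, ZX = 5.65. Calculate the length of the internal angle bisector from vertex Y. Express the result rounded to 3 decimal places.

By the law of cosines, XY² = YZ² + ZX² − 2·YZ·ZX·cos Z = 43.658, so XY ≈ 6.6074.
Law of cosines again: cos Y = (XY² + YZ² − ZX²)/(2·XY·YZ) ≈ 0.57999, so ∠Y ≈ 54.55°.
The bisector from Y has length 2·XY·YZ·cos(∠Y/2)/(XY+YZ) ≈ 5.362.

t_Y ≈ 5.362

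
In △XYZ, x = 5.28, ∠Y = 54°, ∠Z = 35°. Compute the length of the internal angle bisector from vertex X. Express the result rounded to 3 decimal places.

The third angle is ∠X = 180° − ∠Y − ∠Z = 91.00°.
Law of sines: y = x·sin Y/sin X ≈ 4.2723.
Law of sines: z = x·sin Z/sin X ≈ 3.0289.
The bisector from X has length 2·y·z·cos(∠X/2)/(y+z) ≈ 2.4845.

2.485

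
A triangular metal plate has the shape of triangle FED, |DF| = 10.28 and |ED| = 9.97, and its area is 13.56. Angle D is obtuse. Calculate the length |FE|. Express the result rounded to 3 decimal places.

20.069

From area = ½·|ED|·|DF|·sin D, we get sin D = 2·area/(|ED|·|DF|) ≈ 0.26461.
Taking the obtuse solution, ∠D ≈ 164.66°.
Law of cosines then gives |FE| ≈ 20.069.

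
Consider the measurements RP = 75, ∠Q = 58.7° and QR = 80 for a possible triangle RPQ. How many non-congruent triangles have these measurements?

QR·sin Q = 80·sin(58.7°) ≈ 68.36.
Since QR sin Q < RP < QR (68.36 < 75 < 80), two triangles exist.

2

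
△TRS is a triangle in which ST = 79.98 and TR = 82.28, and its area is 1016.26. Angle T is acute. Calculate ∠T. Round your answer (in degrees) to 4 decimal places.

17.9904

From area = ½·ST·TR·sin T, we get sin T = 2·area/(ST·TR) ≈ 0.30886.
Taking the acute solution, ∠T ≈ 17.99°.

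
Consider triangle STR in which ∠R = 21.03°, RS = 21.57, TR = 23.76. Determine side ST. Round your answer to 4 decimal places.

8.5480

By the law of cosines, ST² = TR² + RS² − 2·TR·RS·cos R = 73.069, so ST ≈ 8.548.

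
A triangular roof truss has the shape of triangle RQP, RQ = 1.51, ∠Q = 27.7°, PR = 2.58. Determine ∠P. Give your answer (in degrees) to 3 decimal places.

∠P ≈ 15.787°

Law of sines: sin P = RQ·sin Q/PR ≈ 0.27206.
Since PR ≥ RQ, only the acute value applies: ∠P ≈ 15.79°.
Then ∠R = 180° − ∠Q − ∠P ≈ 136.51°.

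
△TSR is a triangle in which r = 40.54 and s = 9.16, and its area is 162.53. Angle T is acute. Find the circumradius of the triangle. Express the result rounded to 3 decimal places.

From area = ½·s·r·sin T, we get sin T = 2·area/(s·r) ≈ 0.87536.
Taking the acute solution, ∠T ≈ 1.066 rad.
Law of cosines then gives t ≈ 36.991.
Circumradius = t/(2 sin T) ≈ 21.129.

21.129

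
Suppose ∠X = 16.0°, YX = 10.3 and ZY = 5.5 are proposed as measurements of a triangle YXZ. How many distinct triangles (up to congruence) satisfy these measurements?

YX·sin X = 10.3·sin(16.0°) ≈ 2.839.
Since YX sin X < ZY < YX (2.839 < 5.5 < 10.3), two triangles exist.

2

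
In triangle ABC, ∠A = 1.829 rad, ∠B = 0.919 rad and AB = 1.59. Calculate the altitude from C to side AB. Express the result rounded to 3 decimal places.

h_C ≈ 3.187

The third angle is ∠C = π − ∠A − ∠B = 0.394 rad.
Law of sines: BC = AB·sin A/sin C ≈ 4.0085.
Law of sines: CA = AB·sin B/sin C ≈ 3.296.
Area = ½·AB·BC·sin B ≈ 2.5335.
The altitude from C has length 2·area/AB ≈ 3.1867.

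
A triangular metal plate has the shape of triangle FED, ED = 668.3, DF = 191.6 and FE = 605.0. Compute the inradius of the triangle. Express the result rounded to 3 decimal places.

Semiperimeter s = (668.3 + 191.6 + 605)/2 = 732.45.
Heron's formula: area = √(732.45·64.15·540.85·127.45) ≈ 56911.
Inradius = area/s = 56911/732.45 ≈ 77.699.

r ≈ 77.699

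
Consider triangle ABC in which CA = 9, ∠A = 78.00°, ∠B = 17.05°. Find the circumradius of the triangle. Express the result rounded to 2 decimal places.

R ≈ 15.35

The third angle is ∠C = 180° − ∠A − ∠B = 84.95°.
Law of sines: BC = CA·sin A/sin B ≈ 30.024.
Law of sines: AB = CA·sin C/sin B ≈ 30.576.
Circumradius = CA/(2 sin B) ≈ 15.348.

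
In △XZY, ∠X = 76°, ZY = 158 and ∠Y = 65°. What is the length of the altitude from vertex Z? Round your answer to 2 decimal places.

The third angle is ∠Z = 180° − ∠Y − ∠X = 39.00°.
Law of sines: YX = ZY·sin Z/sin X ≈ 102.48.
Law of sines: XZ = ZY·sin Y/sin X ≈ 147.58.
Area = ½·ZY·YX·sin Y ≈ 7337.2.
The altitude from Z has length 2·area/YX ≈ 143.2.

143.20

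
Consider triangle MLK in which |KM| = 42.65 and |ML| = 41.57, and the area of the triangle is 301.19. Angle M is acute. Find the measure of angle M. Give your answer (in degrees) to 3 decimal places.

19.862

From area = ½·|KM|·|ML|·sin M, we get sin M = 2·area/(|KM|·|ML|) ≈ 0.33976.
Taking the acute solution, ∠M ≈ 19.86°.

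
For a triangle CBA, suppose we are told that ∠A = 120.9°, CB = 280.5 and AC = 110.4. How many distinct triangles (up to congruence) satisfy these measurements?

AC·sin A = 110.4·sin(120.9°) ≈ 94.73.
Since ∠A is not acute, a triangle exists only if CB > AC; here CB > AC, so there is exactly one triangle.

1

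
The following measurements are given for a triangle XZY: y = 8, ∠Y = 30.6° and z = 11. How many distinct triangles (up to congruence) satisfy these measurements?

z·sin Y = 11·sin(30.6°) ≈ 5.599.
Since z sin Y < y < z (5.599 < 8 < 11), two triangles exist.

2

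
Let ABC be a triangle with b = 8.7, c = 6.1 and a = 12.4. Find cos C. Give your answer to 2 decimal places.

0.89

By the law of cosines, cos C = (a² + b² − c²) / (2·a·b) ≈ 0.89099, so ∠C ≈ 0.471 rad.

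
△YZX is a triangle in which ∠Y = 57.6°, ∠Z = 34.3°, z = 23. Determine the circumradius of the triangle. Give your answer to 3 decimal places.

R ≈ 20.407

The third angle is ∠X = 180° − ∠Y − ∠Z = 88.10°.
Law of sines: y = z·sin Y/sin Z ≈ 34.461.
Law of sines: x = z·sin X/sin Z ≈ 40.792.
Circumradius = z/(2 sin Z) ≈ 20.407.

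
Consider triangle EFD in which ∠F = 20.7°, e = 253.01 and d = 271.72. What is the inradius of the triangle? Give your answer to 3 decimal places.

By the law of cosines, f² = d² + e² − 2·d·e·cos F = 9226.2, so f ≈ 96.053.
Area = ½·d·e·sin F ≈ 12150.
Semiperimeter s = (253.01+96.053+271.72)/2 = 310.39.
Inradius = area/s = 12150/310.39 ≈ 39.145.

39.145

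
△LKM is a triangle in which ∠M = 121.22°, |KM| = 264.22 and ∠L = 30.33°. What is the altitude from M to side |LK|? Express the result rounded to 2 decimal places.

The third angle is ∠K = 180° − ∠M − ∠L = 28.45°.
Law of sines: |ML| = |KM|·sin K/sin L ≈ 249.26.
Law of sines: |LK| = |KM|·sin M/sin L ≈ 447.46.
Area = ½·|KM|·|ML|·sin M ≈ 28161.
The altitude from M has length 2·area/|LK| ≈ 125.87.

h_M ≈ 125.87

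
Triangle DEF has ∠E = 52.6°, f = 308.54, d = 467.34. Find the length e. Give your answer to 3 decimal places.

372.082

By the law of cosines, e² = f² + d² − 2·f·d·cos E = 1.3844e+05, so e ≈ 372.08.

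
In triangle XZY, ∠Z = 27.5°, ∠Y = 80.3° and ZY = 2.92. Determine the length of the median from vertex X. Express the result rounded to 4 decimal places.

m_X ≈ 1.8548

The third angle is ∠X = 180° − ∠Z − ∠Y = 72.20°.
Law of sines: YX = ZY·sin Z/sin X ≈ 1.4161.
Law of sines: XZ = ZY·sin Y/sin X ≈ 3.023.
Median from X: ½√(2·YX² + 2·XZ² − ZY²) ≈ 1.8548.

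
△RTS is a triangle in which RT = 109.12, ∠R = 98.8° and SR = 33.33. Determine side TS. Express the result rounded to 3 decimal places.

By the law of cosines, TS² = SR² + RT² − 2·SR·RT·cos R = 14131, so TS ≈ 118.87.

118.873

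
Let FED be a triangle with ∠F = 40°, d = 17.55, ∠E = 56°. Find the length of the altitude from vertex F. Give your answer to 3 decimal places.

The third angle is ∠D = 180° − ∠F − ∠E = 84.00°.
Law of sines: f = d·sin F/sin D ≈ 11.343.
Law of sines: e = d·sin E/sin D ≈ 14.63.
Area = ½·d·f·sin E ≈ 82.519.
The altitude from F has length 2·area/f ≈ 14.55.

h_F ≈ 14.550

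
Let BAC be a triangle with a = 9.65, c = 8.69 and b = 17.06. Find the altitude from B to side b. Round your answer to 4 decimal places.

h_B ≈ 3.3604

Semiperimeter s = (17.06 + 9.65 + 8.69)/2 = 17.7.
Heron's formula: area = √(17.7·0.64·8.05·9.01) ≈ 28.664.
The altitude from B has length 2·area/b ≈ 3.3604.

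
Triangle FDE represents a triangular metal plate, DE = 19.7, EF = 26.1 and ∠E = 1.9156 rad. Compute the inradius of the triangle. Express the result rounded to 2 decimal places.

r ≈ 5.80

By the law of cosines, FD² = DE² + EF² − 2·DE·EF·cos E = 1416.9, so FD ≈ 37.642.
Area = ½·DE·EF·sin E ≈ 241.95.
Semiperimeter s = (19.7+26.1+37.642)/2 = 41.721.
Inradius = area/s = 241.95/41.721 ≈ 5.7993.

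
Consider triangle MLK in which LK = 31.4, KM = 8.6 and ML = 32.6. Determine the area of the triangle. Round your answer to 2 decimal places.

area ≈ 135.02

Semiperimeter s = (31.4 + 8.6 + 32.6)/2 = 36.3.
Heron's formula: area = √(36.3·4.9·27.7·3.7) ≈ 135.02.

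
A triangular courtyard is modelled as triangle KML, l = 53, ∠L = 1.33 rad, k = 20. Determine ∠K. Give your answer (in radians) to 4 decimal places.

Law of sines: sin K = k·sin L/l ≈ 0.36647.
Since l ≥ k, only the acute value applies: ∠K ≈ 0.375 rad.
Then ∠M = π − ∠L − ∠K ≈ 1.436 rad.

∠K ≈ 0.3752 rad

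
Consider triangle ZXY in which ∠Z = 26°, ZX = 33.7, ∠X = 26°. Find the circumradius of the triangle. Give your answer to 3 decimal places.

21.383

The third angle is ∠Y = 180° − ∠Z − ∠X = 128.00°.
Law of sines: XY = ZX·sin Z/sin Y ≈ 18.747.
Law of sines: YZ = ZX·sin X/sin Y ≈ 18.747.
Circumradius = ZX/(2 sin Y) ≈ 21.383.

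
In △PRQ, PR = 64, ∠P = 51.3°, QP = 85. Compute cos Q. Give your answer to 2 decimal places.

0.67

By the law of cosines, RQ² = QP² + PR² − 2·QP·PR·cos P = 4518.4, so RQ ≈ 67.219.
Law of cosines again: cos Q = (RQ² + QP² − PR²)/(2·RQ·QP) ≈ 0.66923, so ∠Q ≈ 47.99°.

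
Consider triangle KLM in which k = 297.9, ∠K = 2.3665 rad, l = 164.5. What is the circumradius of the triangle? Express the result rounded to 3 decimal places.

R ≈ 212.852

Law of sines: sin L = l·sin K/k ≈ 0.38642.
Since k ≥ l, only the acute value applies: ∠L ≈ 0.3967 rad.
Then ∠M = π − ∠K − ∠L ≈ 0.3783 rad.
Law of sines gives m = k·sin M/sin K ≈ 157.25.
Circumradius = k/(2 sin K) ≈ 212.85.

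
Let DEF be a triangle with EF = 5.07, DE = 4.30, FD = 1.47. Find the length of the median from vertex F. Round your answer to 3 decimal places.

Median from F: ½√(2·EF² + 2·FD² − DE²) ≈ 3.0513.

m_F ≈ 3.051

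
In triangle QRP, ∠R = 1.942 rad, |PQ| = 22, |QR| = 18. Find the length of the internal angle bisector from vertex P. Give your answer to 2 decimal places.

t_P ≈ 10.36

Law of sines: sin P = |QR|·sin R/|PQ| ≈ 0.76246.
Since |PQ| ≥ |QR|, only the acute value applies: ∠P ≈ 0.867 rad.
Then ∠Q = π − ∠R − ∠P ≈ 0.332 rad.
Law of sines gives |RP| = |PQ|·sin Q/sin R ≈ 7.7056.
The bisector from P has length 2·|RP|·|PQ|·cos(∠P/2)/(|RP|+|PQ|) ≈ 10.358.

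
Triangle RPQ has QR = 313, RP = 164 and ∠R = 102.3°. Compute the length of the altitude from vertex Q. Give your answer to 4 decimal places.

By the law of cosines, PQ² = QR² + RP² − 2·QR·RP·cos R = 1.4674e+05, so PQ ≈ 383.06.
Area = ½·QR·RP·sin R ≈ 25077.
The altitude from Q has length 2·area/RP ≈ 305.82.

h_Q ≈ 305.8153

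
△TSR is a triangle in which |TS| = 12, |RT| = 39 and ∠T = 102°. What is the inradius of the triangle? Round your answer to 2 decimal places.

By the law of cosines, |SR|² = |RT|² + |TS|² − 2·|RT|·|TS|·cos T = 1859.6, so |SR| ≈ 43.123.
Area = ½·|RT|·|TS|·sin T ≈ 228.89.
Semiperimeter s = (43.123+39+12)/2 = 47.062.
Inradius = area/s = 228.89/47.062 ≈ 4.8636.

r ≈ 4.86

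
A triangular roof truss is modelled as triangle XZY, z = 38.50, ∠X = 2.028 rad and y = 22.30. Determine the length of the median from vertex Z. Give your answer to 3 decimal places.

m_Z ≈ 35.311

By the law of cosines, x² = z² + y² − 2·z·y·cos X = 2737.5, so x ≈ 52.321.
Median from Z: ½√(2·y² + 2·x² − z²) ≈ 35.311.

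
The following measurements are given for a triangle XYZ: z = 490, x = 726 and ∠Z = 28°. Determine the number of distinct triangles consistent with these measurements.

x·sin Z = 726·sin(28°) ≈ 340.8.
Since x sin Z < z < x (340.8 < 490 < 726), two triangles exist.

2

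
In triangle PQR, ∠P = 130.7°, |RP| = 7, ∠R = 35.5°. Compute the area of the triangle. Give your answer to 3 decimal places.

45.219

The third angle is ∠Q = 180° − ∠R − ∠P = 13.80°.
Law of sines: |QR| = |RP|·sin P/sin Q ≈ 22.248.
Law of sines: |PQ| = |RP|·sin R/sin Q ≈ 17.041.
Area = ½·|RP|·|QR|·sin R ≈ 45.219.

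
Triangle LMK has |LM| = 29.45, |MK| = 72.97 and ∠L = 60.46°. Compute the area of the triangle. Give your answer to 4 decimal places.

area ≈ 1061.3025

Law of sines: sin K = |LM|·sin L/|MK| ≈ 0.35113.
Since |MK| ≥ |LM|, only the acute value applies: ∠K ≈ 20.56°.
Then ∠M = 180° − ∠L − ∠K ≈ 98.98°.
Law of sines gives |KL| = |MK|·sin M/sin L ≈ 82.844.
Area = ½·|MK|·|LM|·sin M ≈ 1061.3.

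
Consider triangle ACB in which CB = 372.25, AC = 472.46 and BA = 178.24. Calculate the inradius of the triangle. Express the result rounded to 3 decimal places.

Semiperimeter s = (372.25 + 178.24 + 472.46)/2 = 511.48.
Heron's formula: area = √(511.48·139.23·333.24·39.015) ≈ 30427.
Inradius = area/s = 30427/511.48 ≈ 59.489.

r ≈ 59.489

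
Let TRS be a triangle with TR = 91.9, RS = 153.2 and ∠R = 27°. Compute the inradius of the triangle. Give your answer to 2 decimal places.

19.50

By the law of cosines, ST² = TR² + RS² − 2·TR·RS·cos R = 6826.7, so ST ≈ 82.624.
Area = ½·TR·RS·sin R ≈ 3195.9.
Semiperimeter s = (153.2+82.624+91.9)/2 = 163.86.
Inradius = area/s = 3195.9/163.86 ≈ 19.504.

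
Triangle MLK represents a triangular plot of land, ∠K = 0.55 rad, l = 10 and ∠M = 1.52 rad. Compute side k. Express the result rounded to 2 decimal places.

5.95

The third angle is ∠L = π − ∠K − ∠M = 1.072 rad.
Law of sines: k = l·sin K/sin L ≈ 5.9534.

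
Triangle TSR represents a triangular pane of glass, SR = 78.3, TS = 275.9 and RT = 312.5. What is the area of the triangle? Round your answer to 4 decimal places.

10091.6212

Semiperimeter s = (78.3 + 312.5 + 275.9)/2 = 333.35.
Heron's formula: area = √(333.35·255.05·20.85·57.45) ≈ 10092.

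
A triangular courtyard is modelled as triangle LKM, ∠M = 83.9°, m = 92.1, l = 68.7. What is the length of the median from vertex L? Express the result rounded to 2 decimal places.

73.80

Law of sines: sin L = l·sin M/m ≈ 0.74170.
Since m ≥ l, only the acute value applies: ∠L ≈ 47.88°.
Then ∠K = 180° − ∠M − ∠L ≈ 48.22°.
Law of sines gives k = m·sin K/sin M ≈ 69.074.
Median from L: ½√(2·k² + 2·m² − l²) ≈ 73.803.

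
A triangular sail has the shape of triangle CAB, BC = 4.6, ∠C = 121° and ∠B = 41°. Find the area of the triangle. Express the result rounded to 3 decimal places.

19.254

The third angle is ∠A = 180° − ∠B − ∠C = 18.00°.
Law of sines: AB = BC·sin C/sin A ≈ 12.76.
Law of sines: CA = BC·sin B/sin A ≈ 9.766.
Area = ½·BC·AB·sin B ≈ 19.254.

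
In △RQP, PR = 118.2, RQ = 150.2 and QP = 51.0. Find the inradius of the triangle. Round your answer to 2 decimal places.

Semiperimeter s = (51 + 118.2 + 150.2)/2 = 159.7.
Heron's formula: area = √(159.7·108.7·41.5·9.5) ≈ 2616.1.
Inradius = area/s = 2616.1/159.7 ≈ 16.381.

r ≈ 16.38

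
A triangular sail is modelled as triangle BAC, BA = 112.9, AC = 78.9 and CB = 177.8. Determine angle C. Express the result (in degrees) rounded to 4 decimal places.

By the law of cosines, cos C = (AC² + CB² − BA²) / (2·AC·CB) ≈ 0.89431, so ∠C ≈ 26.58°.

26.5795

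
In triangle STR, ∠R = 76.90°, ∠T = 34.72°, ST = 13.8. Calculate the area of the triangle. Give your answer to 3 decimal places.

area ≈ 51.766

The third angle is ∠S = 180° − ∠T − ∠R = 68.38°.
Law of sines: TR = ST·sin S/sin R ≈ 13.172.
Law of sines: RS = ST·sin T/sin R ≈ 8.07.
Area = ½·ST·TR·sin T ≈ 51.766.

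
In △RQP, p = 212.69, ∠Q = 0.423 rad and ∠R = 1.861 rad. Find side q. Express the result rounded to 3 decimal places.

The third angle is ∠P = π − ∠R − ∠Q = 0.858 rad.
Law of sines: q = p·sin Q/sin P ≈ 115.45.

115.447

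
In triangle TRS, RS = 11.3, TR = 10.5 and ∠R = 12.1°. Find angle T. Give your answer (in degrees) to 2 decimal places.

∠T ≈ 103.05°

By the law of cosines, ST² = TR² + RS² − 2·TR·RS·cos R = 5.912, so ST ≈ 2.4315.
Law of cosines again: cos T = (ST² + TR² − RS²)/(2·ST·TR) ≈ -0.22577, so ∠T ≈ 103.05°.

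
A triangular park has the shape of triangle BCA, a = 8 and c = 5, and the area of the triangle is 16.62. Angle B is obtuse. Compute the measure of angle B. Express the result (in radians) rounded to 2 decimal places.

∠B ≈ 2.16 rad

From area = ½·c·a·sin B, we get sin B = 2·area/(c·a) ≈ 0.83100.
Taking the obtuse solution, ∠B ≈ 2.161 rad.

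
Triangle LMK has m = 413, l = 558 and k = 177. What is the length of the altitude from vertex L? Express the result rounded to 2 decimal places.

h_L ≈ 86.84

Semiperimeter s = (558 + 413 + 177)/2 = 574.
Heron's formula: area = √(574·16·161·397) ≈ 24228.
The altitude from L has length 2·area/l ≈ 86.84.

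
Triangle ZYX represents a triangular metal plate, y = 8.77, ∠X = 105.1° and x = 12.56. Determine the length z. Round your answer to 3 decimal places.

6.992

Law of sines: sin Y = y·sin X/x ≈ 0.67414.
Since x ≥ y, only the acute value applies: ∠Y ≈ 42.39°.
Then ∠Z = 180° − ∠X − ∠Y ≈ 32.51°.
Law of sines gives z = x·sin Z/sin X ≈ 6.9922.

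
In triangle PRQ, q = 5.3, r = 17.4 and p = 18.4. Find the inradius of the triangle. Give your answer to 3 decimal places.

2.242

Semiperimeter s = (18.4 + 17.4 + 5.3)/2 = 20.55.
Heron's formula: area = √(20.55·2.15·3.15·15.25) ≈ 46.07.
Inradius = area/s = 46.07/20.55 ≈ 2.2418.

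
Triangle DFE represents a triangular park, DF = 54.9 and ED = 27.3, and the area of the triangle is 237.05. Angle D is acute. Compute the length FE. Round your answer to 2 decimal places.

30.26

From area = ½·ED·DF·sin D, we get sin D = 2·area/(ED·DF) ≈ 0.31633.
Taking the acute solution, ∠D ≈ 18.44°.
Law of cosines then gives FE ≈ 30.26.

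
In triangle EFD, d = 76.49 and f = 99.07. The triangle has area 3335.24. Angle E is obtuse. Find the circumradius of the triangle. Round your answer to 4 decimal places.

R ≈ 85.8753

From area = ½·f·d·sin E, we get sin E = 2·area/(f·d) ≈ 0.88026.
Taking the obtuse solution, ∠E ≈ 118.33°.
Law of cosines then gives e ≈ 151.18.
Circumradius = e/(2 sin E) ≈ 85.875.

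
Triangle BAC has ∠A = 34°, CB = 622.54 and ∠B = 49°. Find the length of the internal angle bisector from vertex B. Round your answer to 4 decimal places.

t_B ≈ 724.6899

The third angle is ∠C = 180° − ∠B − ∠A = 97.00°.
Law of sines: AC = CB·sin B/sin A ≈ 840.21.
Law of sines: BA = CB·sin C/sin A ≈ 1105.
The bisector from B has length 2·CB·BA·cos(∠B/2)/(CB+BA) ≈ 724.69.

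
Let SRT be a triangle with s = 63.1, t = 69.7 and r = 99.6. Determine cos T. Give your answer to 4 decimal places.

0.7195

By the law of cosines, cos T = (s² + r² − t²) / (2·s·r) ≈ 0.71949, so ∠T ≈ 43.99°.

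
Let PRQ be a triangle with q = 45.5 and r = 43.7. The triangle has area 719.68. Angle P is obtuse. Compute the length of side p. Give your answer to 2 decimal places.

82.00

From area = ½·r·q·sin P, we get sin P = 2·area/(r·q) ≈ 0.72390.
Taking the obtuse solution, ∠P ≈ 133.62°.
Law of cosines then gives p ≈ 81.997.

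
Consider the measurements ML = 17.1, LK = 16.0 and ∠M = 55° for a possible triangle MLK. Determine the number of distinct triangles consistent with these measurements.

ML·sin M = 17.1·sin(55°) ≈ 14.01.
Since ML sin M < LK < ML (14.01 < 16.0 < 17.1), two triangles exist.

2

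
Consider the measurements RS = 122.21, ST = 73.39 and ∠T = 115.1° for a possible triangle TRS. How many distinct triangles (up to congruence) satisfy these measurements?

ST·sin T = 73.39·sin(115.1°) ≈ 66.46.
Since ∠T is not acute, a triangle exists only if RS > ST; here RS > ST, so there is exactly one triangle.

1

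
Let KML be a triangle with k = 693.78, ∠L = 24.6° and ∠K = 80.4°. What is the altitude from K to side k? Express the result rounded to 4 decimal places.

The third angle is ∠M = 180° − ∠L − ∠K = 75.00°.
Law of sines: m = k·sin M/sin K ≈ 679.66.
Law of sines: l = k·sin L/sin K ≈ 292.91.
Area = ½·k·m·sin L ≈ 98145.
The altitude from K has length 2·area/k ≈ 282.93.

h_K ≈ 282.9285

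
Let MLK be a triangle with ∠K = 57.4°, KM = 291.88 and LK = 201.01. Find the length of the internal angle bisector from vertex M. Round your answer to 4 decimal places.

By the law of cosines, ML² = LK² + KM² − 2·LK·KM·cos K = 62379, so ML ≈ 249.76.
Law of cosines again: cos M = (KM² + ML² − LK²)/(2·KM·ML) ≈ 0.73504, so ∠M ≈ 42.69°.
The bisector from M has length 2·KM·ML·cos(∠M/2)/(KM+ML) ≈ 250.72.

t_M ≈ 250.7170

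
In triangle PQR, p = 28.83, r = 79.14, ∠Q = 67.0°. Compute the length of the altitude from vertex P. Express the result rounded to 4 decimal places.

By the law of cosines, q² = r² + p² − 2·r·p·cos Q = 5311.3, so q ≈ 72.879.
Area = ½·r·p·sin Q ≈ 1050.1.
The altitude from P has length 2·area/p ≈ 72.849.

h_P ≈ 72.8488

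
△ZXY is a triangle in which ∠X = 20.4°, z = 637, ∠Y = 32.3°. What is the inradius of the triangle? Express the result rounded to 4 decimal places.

r ≈ 70.6911

The third angle is ∠Z = 180° − ∠X − ∠Y = 127.30°.
Law of sines: x = z·sin X/sin Z ≈ 279.13.
Law of sines: y = z·sin Y/sin Z ≈ 427.9.
Area = ½·z·x·sin Y ≈ 47505.
Semiperimeter s = (637+279.13+427.9)/2 = 672.01.
Inradius = area/s = 47505/672.01 ≈ 70.691.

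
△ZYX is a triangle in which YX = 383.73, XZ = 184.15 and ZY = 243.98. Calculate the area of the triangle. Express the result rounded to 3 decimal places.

Semiperimeter s = (383.73 + 184.15 + 243.98)/2 = 405.93.
Heron's formula: area = √(405.93·22.2·221.78·161.95) ≈ 17991.

area ≈ 17990.935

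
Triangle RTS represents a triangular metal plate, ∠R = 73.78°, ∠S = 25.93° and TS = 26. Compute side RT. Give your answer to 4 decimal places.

The third angle is ∠T = 180° − ∠S − ∠R = 80.29°.
Law of sines: RT = TS·sin S/sin R ≈ 11.84.

11.8404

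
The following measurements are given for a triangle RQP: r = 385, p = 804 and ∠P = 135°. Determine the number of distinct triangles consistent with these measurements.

1

r·sin P = 385·sin(135°) ≈ 272.2.
Since ∠P is not acute, a triangle exists only if p > r; here p > r, so there is exactly one triangle.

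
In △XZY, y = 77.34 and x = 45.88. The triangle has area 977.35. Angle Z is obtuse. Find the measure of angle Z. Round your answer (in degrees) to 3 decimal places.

146.573

From area = ½·y·x·sin Z, we get sin Z = 2·area/(y·x) ≈ 0.55087.
Taking the obtuse solution, ∠Z ≈ 146.57°.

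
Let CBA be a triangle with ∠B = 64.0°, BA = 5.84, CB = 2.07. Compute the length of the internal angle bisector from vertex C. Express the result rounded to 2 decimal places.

2.00

By the law of cosines, AC² = CB² + BA² − 2·CB·BA·cos B = 27.792, so AC ≈ 5.2718.
Law of cosines again: cos C = (AC² + CB² − BA²)/(2·AC·CB) ≈ -0.09296, so ∠C ≈ 95.33°.
The bisector from C has length 2·AC·CB·cos(∠C/2)/(AC+CB) ≈ 2.002.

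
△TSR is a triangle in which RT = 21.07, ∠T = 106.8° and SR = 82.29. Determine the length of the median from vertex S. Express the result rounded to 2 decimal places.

Law of sines: sin S = RT·sin T/SR ≈ 0.24512.
Since SR ≥ RT, only the acute value applies: ∠S ≈ 14.19°.
Then ∠R = 180° − ∠T − ∠S ≈ 59.01°.
Law of sines gives TS = SR·sin R/sin T ≈ 73.69.
Median from S: ½√(2·TS² + 2·SR² − RT²) ≈ 77.395.

m_S ≈ 77.39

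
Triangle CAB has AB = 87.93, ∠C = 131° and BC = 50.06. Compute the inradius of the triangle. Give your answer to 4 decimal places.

Law of sines: sin A = BC·sin C/AB ≈ 0.42967.
Since AB ≥ BC, only the acute value applies: ∠A ≈ 25.45°.
Then ∠B = 180° − ∠C − ∠A ≈ 23.55°.
Law of sines gives CA = AB·sin B/sin C ≈ 46.557.
Area = ½·AB·BC·sin B ≈ 879.49.
Semiperimeter s = (87.93+50.06+46.557)/2 = 92.274.
Inradius = area/s = 879.49/92.274 ≈ 9.5313.

r ≈ 9.5313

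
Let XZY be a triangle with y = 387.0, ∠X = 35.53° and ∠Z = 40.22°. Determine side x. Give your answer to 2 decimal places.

232.04

The third angle is ∠Y = 180° − ∠X − ∠Z = 104.25°.
Law of sines: x = y·sin X/sin Y ≈ 232.04.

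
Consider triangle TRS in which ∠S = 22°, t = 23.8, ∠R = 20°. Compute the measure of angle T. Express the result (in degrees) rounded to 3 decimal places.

The third angle is ∠T = 180° − ∠R − ∠S = 138.00°.

∠T ≈ 138.000°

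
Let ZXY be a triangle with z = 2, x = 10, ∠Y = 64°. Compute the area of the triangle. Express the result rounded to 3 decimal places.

Area = ½·z·x·sin Y ≈ 8.9879.

8.988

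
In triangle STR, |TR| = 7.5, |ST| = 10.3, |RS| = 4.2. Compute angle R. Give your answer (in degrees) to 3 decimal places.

By the law of cosines, cos R = (|TR|² + |RS|² − |ST|²) / (2·|TR|·|RS|) ≈ -0.51111, so ∠R ≈ 120.74°.

∠R ≈ 120.738°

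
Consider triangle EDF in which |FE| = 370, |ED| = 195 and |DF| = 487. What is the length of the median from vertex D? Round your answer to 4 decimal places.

m_D ≈ 321.5152

Median from D: ½√(2·|ED|² + 2·|DF|² − |FE|²) ≈ 321.52.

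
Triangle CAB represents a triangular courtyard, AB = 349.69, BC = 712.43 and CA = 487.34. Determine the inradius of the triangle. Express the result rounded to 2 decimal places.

99.11

Semiperimeter s = (349.69 + 712.43 + 487.34)/2 = 774.73.
Heron's formula: area = √(774.73·425.04·62.3·287.39) ≈ 76784.
Inradius = area/s = 76784/774.73 ≈ 99.11.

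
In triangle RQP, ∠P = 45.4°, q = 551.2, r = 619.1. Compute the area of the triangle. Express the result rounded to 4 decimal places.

121488.7036

Area = ½·r·q·sin P ≈ 1.2149e+05.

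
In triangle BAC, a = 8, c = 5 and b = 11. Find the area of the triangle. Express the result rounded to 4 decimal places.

18.3303

Semiperimeter s = (11 + 8 + 5)/2 = 12.
Heron's formula: area = √(12·1·4·7) ≈ 18.33.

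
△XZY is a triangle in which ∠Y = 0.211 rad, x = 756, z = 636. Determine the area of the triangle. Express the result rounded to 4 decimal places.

area ≈ 50350.5290

Area = ½·x·z·sin Y ≈ 50351.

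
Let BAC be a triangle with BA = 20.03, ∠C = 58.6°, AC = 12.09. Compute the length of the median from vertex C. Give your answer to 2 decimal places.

15.75

Law of sines: sin B = AC·sin C/BA ≈ 0.51520.
Since BA ≥ AC, only the acute value applies: ∠B ≈ 31.01°.
Then ∠A = 180° − ∠C − ∠B ≈ 90.39°.
Law of sines gives CB = BA·sin A/sin C ≈ 23.466.
Median from C: ½√(2·AC² + 2·CB² − BA²) ≈ 15.752.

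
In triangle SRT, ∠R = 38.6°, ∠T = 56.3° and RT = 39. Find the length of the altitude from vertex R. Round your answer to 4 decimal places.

The third angle is ∠S = 180° − ∠R − ∠T = 85.10°.
Law of sines: TS = RT·sin R/sin S ≈ 24.421.
Law of sines: SR = RT·sin T/sin S ≈ 32.565.
Area = ½·RT·TS·sin T ≈ 396.18.
The altitude from R has length 2·area/TS ≈ 32.446.

h_R ≈ 32.4462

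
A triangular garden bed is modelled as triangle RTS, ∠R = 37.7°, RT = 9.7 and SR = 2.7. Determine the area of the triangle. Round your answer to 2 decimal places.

area ≈ 8.01

Area = ½·SR·RT·sin R ≈ 8.0079.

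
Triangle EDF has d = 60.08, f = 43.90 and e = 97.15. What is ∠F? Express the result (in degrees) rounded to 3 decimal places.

By the law of cosines, cos F = (e² + d² − f²) / (2·e·d) ≈ 0.95263, so ∠F ≈ 17.71°.

∠F ≈ 17.707°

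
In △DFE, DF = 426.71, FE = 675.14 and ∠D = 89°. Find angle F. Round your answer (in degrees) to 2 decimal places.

∠F ≈ 51.81°

Law of sines: sin E = DF·sin D/FE ≈ 0.63194.
Since FE ≥ DF, only the acute value applies: ∠E ≈ 39.19°.
Then ∠F = 180° − ∠D − ∠E ≈ 51.81°.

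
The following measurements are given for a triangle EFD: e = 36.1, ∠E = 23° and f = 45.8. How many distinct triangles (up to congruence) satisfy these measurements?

f·sin E = 45.8·sin(23°) ≈ 17.9.
Since f sin E < e < f (17.9 < 36.1 < 45.8), two triangles exist.

2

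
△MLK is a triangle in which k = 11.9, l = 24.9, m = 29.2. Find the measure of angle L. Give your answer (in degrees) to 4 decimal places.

By the law of cosines, cos L = (k² + m² − l²) / (2·k·m) ≈ 0.53851, so ∠L ≈ 57.42°.

57.4180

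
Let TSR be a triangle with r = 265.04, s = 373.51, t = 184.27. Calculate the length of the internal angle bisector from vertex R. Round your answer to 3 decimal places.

t_R ≈ 230.839

By the law of cosines, cos R = (t² + s² − r²) / (2·t·s) ≈ 0.74985, so ∠R ≈ 0.7230 rad.
The bisector from R has length 2·t·s·cos(∠R/2)/(t+s) ≈ 230.84.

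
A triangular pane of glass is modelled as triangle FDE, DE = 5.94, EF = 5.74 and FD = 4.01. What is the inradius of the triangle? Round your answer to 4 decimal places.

1.4001

Semiperimeter s = (5.94 + 5.74 + 4.01)/2 = 7.845.
Heron's formula: area = √(7.845·1.905·2.105·3.835) ≈ 10.984.
Inradius = area/s = 10.984/7.845 ≈ 1.4001.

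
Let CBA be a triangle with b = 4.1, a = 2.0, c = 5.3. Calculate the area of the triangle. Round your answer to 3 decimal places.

3.674

Semiperimeter s = (5.3 + 4.1 + 2)/2 = 5.7.
Heron's formula: area = √(5.7·0.4·1.6·3.7) ≈ 3.6739.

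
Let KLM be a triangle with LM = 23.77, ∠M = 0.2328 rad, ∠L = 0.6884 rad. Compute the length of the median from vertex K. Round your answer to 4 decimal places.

The third angle is ∠K = π − ∠L − ∠M = 2.2204 rad.
Law of sines: MK = LM·sin L/sin K ≈ 18.963.
Law of sines: KL = LM·sin M/sin K ≈ 6.8864.
Median from K: ½√(2·MK² + 2·KL² − LM²) ≈ 7.8908.

7.8908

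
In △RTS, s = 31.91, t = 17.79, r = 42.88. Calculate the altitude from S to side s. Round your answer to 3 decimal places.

15.941

Semiperimeter p = (42.88 + 17.79 + 31.91)/2 = 46.29.
Heron's formula: area = √(46.29·3.41·28.5·14.38) ≈ 254.34.
The altitude from S has length 2·area/s ≈ 15.941.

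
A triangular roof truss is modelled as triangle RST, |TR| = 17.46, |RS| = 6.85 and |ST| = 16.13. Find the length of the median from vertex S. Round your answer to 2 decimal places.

Median from S: ½√(2·|RS|² + 2·|ST|² − |TR|²) ≈ 8.7941.

8.79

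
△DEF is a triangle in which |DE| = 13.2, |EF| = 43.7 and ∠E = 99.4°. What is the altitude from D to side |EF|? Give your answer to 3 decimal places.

13.023

By the law of cosines, |FD|² = |DE|² + |EF|² − 2·|DE|·|EF|·cos E = 2272.4, so |FD| ≈ 47.669.
Area = ½·|DE|·|EF|·sin E ≈ 284.55.
The altitude from D has length 2·area/|EF| ≈ 13.023.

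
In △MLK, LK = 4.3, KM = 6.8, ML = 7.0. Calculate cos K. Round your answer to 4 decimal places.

By the law of cosines, cos K = (LK² + KM² − ML²) / (2·LK·KM) ≈ 0.26898, so ∠K ≈ 74.40°.

cos K ≈ 0.2690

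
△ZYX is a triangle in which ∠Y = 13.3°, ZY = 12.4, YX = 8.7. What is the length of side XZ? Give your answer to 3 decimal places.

By the law of cosines, XZ² = ZY² + YX² − 2·ZY·YX·cos Y = 19.477, so XZ ≈ 4.4133.

4.413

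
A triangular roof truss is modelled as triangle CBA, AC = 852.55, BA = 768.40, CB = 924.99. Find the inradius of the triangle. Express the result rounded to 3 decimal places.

240.808

Semiperimeter s = (768.4 + 852.55 + 924.99)/2 = 1273.
Heron's formula: area = √(1273·504.57·420.42·347.98) ≈ 3.0654e+05.
Inradius = area/s = 3.0654e+05/1273 ≈ 240.81.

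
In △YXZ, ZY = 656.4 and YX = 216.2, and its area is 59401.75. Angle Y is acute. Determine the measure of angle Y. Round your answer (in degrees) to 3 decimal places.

From area = ½·ZY·YX·sin Y, we get sin Y = 2·area/(ZY·YX) ≈ 0.83715.
Taking the acute solution, ∠Y ≈ 56.84°.

∠Y ≈ 56.841°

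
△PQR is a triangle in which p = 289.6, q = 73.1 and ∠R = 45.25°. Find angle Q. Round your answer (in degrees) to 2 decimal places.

12.30

By the law of cosines, r² = p² + q² − 2·p·q·cos R = 59404, so r ≈ 243.73.
Law of cosines again: cos Q = (r² + p² − q²)/(2·r·p) ≈ 0.97705, so ∠Q ≈ 12.30°.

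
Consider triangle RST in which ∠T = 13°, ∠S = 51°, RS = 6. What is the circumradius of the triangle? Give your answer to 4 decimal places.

The third angle is ∠R = 180° − ∠S − ∠T = 116.00°.
Law of sines: ST = RS·sin R/sin T ≈ 23.973.
Law of sines: TR = RS·sin S/sin T ≈ 20.728.
Circumradius = RS/(2 sin T) ≈ 13.336.

13.3362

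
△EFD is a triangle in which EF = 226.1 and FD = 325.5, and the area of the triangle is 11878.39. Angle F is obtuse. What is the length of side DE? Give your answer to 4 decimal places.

544.4106

From area = ½·EF·FD·sin F, we get sin F = 2·area/(EF·FD) ≈ 0.32280.
Taking the obtuse solution, ∠F ≈ 161.17°.
Law of cosines then gives DE ≈ 544.41.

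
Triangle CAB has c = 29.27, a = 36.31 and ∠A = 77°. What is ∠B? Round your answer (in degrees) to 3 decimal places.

Law of sines: sin C = c·sin A/a ≈ 0.78545.
Since a ≥ c, only the acute value applies: ∠C ≈ 51.76°.
Then ∠B = 180° − ∠A − ∠C ≈ 51.24°.

51.237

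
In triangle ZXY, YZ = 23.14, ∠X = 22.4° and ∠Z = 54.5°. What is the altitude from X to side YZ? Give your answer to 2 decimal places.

The third angle is ∠Y = 180° − ∠Z − ∠X = 103.10°.
Law of sines: XY = YZ·sin Z/sin X ≈ 49.436.
Law of sines: ZX = YZ·sin Y/sin X ≈ 59.143.
Area = ½·YZ·XY·sin Y ≈ 557.09.
The altitude from X has length 2·area/YZ ≈ 48.15.

48.15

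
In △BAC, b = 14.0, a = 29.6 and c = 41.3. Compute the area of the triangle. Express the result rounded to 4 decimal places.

Semiperimeter s = (14 + 29.6 + 41.3)/2 = 42.45.
Heron's formula: area = √(42.45·28.45·12.85·1.15) ≈ 133.59.

133.5920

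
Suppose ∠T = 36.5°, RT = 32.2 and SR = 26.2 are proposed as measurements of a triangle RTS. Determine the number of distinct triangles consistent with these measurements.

RT·sin T = 32.2·sin(36.5°) ≈ 19.15.
Since RT sin T < SR < RT (19.15 < 26.2 < 32.2), two triangles exist.

2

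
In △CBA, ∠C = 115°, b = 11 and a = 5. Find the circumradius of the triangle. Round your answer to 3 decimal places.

7.654

By the law of cosines, c² = b² + a² − 2·b·a·cos C = 192.49, so c ≈ 13.874.
Area = ½·b·a·sin C ≈ 24.923.
Circumradius = c/(2 sin C) ≈ 7.6541.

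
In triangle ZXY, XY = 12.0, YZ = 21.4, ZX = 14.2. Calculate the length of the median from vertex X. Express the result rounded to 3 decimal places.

Median from X: ½√(2·ZX² + 2·XY² − YZ²) ≈ 7.6374.

7.637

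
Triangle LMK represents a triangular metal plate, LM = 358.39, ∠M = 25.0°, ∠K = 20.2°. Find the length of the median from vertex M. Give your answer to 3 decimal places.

The third angle is ∠L = 180° − ∠M − ∠K = 134.80°.
Law of sines: MK = LM·sin L/sin K ≈ 736.47.
Law of sines: KL = LM·sin M/sin K ≈ 438.64.
Median from M: ½√(2·LM² + 2·MK² − KL²) ≈ 536.02.

536.019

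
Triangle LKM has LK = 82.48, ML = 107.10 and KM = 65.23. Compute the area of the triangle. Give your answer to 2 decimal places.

2688.11

Semiperimeter s = (65.23 + 107.1 + 82.48)/2 = 127.41.
Heron's formula: area = √(127.41·62.175·20.305·44.925) ≈ 2688.1.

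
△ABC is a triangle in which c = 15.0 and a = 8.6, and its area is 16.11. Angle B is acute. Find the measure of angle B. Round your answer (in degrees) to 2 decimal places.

From area = ½·c·a·sin B, we get sin B = 2·area/(c·a) ≈ 0.24977.
Taking the acute solution, ∠B ≈ 14.46°.

∠B ≈ 14.46°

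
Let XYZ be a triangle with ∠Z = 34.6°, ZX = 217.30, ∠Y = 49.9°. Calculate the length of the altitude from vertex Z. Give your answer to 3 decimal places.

The third angle is ∠X = 180° − ∠Y − ∠Z = 95.50°.
Law of sines: YZ = ZX·sin X/sin Y ≈ 282.77.
Law of sines: XY = ZX·sin Z/sin Y ≈ 161.31.
Area = ½·ZX·YZ·sin Z ≈ 17446.
The altitude from Z has length 2·area/XY ≈ 216.3.

h_Z ≈ 216.300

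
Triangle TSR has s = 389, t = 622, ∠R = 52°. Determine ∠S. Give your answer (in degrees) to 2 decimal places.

By the law of cosines, r² = t² + s² − 2·t·s·cos R = 2.4028e+05, so r ≈ 490.18.
Law of cosines again: cos S = (r² + t² − s²)/(2·r·t) ≈ 0.78034, so ∠S ≈ 38.71°.

38.71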